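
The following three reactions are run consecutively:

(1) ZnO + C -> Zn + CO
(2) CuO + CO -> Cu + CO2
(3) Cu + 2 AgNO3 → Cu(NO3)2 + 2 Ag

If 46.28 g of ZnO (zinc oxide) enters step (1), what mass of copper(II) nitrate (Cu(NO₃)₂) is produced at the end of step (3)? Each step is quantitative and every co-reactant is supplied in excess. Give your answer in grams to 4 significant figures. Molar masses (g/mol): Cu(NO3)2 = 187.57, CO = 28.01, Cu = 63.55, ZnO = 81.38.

n(ZnO) = 46.28 / 81.38 = 0.56869 mol.
Reaction (1): ZnO→CO ratio 1:1 ⇒ n(CO) = 0.56869 mol.
Reaction (2): CO→Cu ratio 1:1 ⇒ n(Cu) = 0.56869 mol.
Reaction (3): Cu→Cu(NO3)2 ratio 1:1 ⇒ n(Cu(NO3)2) = 0.56869 mol.
Mass of Cu(NO3)2 = 0.56869 × 187.57 = 106.67 g.

106.7 g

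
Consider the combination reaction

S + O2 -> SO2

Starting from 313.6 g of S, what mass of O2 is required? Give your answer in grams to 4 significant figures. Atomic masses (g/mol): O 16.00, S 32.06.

313.0 g

M(S) = 32.06 g/mol.
M(O2) = 2(16.00) = 32.00 g/mol.
n(S) = 313.60 g / 32.06 g/mol = 9.7817 mol.
From the equation the S:O2 mole ratio is 1:1, so n(O2) = 9.7817 × 1/1 = 9.7817 mol.
Mass of O2 = 9.7817 mol × 32.00 g/mol = 313.01 g.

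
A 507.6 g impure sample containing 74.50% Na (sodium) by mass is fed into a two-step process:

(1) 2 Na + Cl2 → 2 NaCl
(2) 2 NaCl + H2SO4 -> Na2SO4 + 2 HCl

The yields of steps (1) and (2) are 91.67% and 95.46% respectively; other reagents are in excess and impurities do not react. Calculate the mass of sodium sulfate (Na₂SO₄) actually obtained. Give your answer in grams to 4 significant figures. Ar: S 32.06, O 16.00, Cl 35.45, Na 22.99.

Pure Na = 507.6 × 0.7450 = 378.16 g.
M(Na) = 22.99 g/mol.
M(Na2SO4) = 2(22.99) + 32.06 + 4(16.00) = 142.04 g/mol.
n(Na) = 378.16 / 22.99 = 16.449 mol.
Step 1 (Na:NaCl = 2:2): theoretical n(NaCl) = 16.449 mol; at 91.67% yield, n(NaCl) = 15.079 mol.
Step 2 (NaCl:Na2SO4 = 2:1): theoretical n(Na2SO4) = 7.5394 mol, so theoretical mass = 7.5394 × 142.04 = 1070.9 g.
At 95.46% yield, actual mass of Na2SO4 = 1070.9 × 0.9546 = 1022.3 g.

1022 g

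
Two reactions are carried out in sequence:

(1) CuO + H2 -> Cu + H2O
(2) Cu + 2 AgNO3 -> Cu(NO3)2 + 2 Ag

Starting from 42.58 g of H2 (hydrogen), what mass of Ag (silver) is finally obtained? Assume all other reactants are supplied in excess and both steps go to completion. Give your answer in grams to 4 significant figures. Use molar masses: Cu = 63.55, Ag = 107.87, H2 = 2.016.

n(H2) = 42.580 / 2.016 = 21.121 mol.
Step 1 gives a 1:1 ratio of H2 to Cu, so n(Cu) = 21.121 mol.
In step 2 the Cu:Ag ratio is 1:2, so n(Ag) = 42.242 mol.
Mass of Ag = 42.242 × 107.87 = 4556.7 g.

4557 g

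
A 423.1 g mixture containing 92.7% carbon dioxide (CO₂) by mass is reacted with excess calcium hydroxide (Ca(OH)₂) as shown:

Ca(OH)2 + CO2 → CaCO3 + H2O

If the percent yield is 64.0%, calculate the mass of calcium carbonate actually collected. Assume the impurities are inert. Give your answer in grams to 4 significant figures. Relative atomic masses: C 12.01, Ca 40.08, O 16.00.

Pure CO2 available = 423.1 g × 0.927 = 392.21 g.
M(CO2) = 12.01 + 2(16.00) = 44.01 g/mol.
M(CaCO3) = 40.08 + 12.01 + 3(16.00) = 100.09 g/mol.
n(CO2) = 392.21 g / 44.01 g/mol = 8.9119 mol.
From the equation the CO2:CaCO3 mole ratio is 1:1, so n(CaCO3) = 8.9119 × 1/1 = 8.9119 mol.
Mass of CaCO3 = 8.9119 mol × 100.09 g/mol = 891.99 g.
Actual mass collected = 891.99 g × 0.640 = 570.88 g.

570.9 g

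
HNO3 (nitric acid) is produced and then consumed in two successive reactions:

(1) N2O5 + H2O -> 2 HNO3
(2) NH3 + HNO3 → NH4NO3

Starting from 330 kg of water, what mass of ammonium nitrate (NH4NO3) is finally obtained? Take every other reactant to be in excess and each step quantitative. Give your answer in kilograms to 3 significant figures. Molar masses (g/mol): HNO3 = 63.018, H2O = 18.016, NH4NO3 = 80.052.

2930 kg

330 kg = 330000 g.
n(H2O) = 330000 / 18.016 = 18320 mol.
Step 1 gives a 1:2 ratio of H2O to HNO3, so n(HNO3) = 36630 mol.
In step 2 the HNO3:NH4NO3 ratio is 1:1, so n(NH4NO3) = 36630 mol.
Mass of NH4NO3 = 36630 × 80.052 = 2.933 × 10^6 g = 2930 kg.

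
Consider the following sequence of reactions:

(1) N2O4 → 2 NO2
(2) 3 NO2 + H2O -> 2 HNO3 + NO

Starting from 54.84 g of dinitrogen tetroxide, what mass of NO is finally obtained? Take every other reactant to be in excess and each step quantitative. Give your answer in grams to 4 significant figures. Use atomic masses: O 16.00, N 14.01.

11.92 g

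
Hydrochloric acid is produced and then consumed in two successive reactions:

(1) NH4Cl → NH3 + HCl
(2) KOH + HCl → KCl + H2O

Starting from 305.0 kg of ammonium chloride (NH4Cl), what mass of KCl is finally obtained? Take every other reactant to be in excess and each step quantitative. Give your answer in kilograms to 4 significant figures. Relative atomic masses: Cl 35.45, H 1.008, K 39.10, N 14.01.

425.1 kg

M(NH4Cl) = 14.01 + 4(1.008) + 35.45 = 53.492 g/mol.
M(KCl) = 39.10 + 35.45 = 74.55 g/mol.
305.0 kg = 305000 g.
n(NH4Cl) = 305000 / 53.492 = 5701.8 mol.
Step 1 gives a 1:1 ratio of NH4Cl to HCl, so n(HCl) = 5701.8 mol.
In step 2 the HCl:KCl ratio is 1:1, so n(KCl) = 5701.8 mol.
Mass of KCl = 5701.8 × 74.55 = 425070 g = 425.1 kg.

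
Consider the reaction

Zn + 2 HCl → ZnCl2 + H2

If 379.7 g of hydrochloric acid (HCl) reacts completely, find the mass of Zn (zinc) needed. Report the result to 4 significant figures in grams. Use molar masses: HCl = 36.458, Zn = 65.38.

340.5 g

n(HCl) = 379.70 g / 36.458 g/mol = 10.415 mol.
From the equation the HCl:Zn mole ratio is 2:1, so n(Zn) = 10.415 × 1/2 = 5.2074 mol.
Mass of Zn = 5.2074 mol × 65.38 g/mol = 340.46 g.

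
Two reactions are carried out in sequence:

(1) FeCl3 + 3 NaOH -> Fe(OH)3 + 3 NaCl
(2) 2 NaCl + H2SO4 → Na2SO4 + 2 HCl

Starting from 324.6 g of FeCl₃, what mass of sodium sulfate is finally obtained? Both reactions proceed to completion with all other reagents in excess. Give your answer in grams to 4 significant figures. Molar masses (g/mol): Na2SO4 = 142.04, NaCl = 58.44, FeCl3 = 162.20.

426.4 g

n(FeCl3) = 324.60 / 162.20 = 2.0012 mol.
Step 1 gives a 1:3 ratio of FeCl3 to NaCl, so n(NaCl) = 6.0037 mol.
In step 2 the NaCl:Na2SO4 ratio is 2:1, so n(Na2SO4) = 3.0018 mol.
Mass of Na2SO4 = 3.0018 × 142.04 = 426.38 g.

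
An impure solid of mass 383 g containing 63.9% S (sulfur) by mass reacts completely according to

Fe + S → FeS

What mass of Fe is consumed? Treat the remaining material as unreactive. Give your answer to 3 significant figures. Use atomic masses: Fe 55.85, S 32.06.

426 g

Mass of pure S = 383 g × 0.639 = 244.7 g.
M(S) = 32.06 g/mol.
M(Fe) = 55.85 g/mol.
n(S) = 244.7 g / 32.06 g/mol = 7.634 mol.
From the equation the S:Fe mole ratio is 1:1, so n(Fe) = 7.634 × 1/1 = 7.634 mol.
Mass of Fe = 7.634 mol × 55.85 g/mol = 426.3 g.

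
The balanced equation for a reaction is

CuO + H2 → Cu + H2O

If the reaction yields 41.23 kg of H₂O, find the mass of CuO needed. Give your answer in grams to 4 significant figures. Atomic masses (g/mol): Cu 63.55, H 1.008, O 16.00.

182100 g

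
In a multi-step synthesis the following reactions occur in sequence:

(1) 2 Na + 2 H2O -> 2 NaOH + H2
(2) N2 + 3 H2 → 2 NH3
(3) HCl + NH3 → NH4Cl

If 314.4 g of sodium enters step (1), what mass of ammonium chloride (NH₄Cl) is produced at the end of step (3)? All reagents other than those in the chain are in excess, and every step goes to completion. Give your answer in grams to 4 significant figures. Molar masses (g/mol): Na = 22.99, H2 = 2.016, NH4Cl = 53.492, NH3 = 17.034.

243.8 g

n(Na) = 314.4 / 22.99 = 13.676 mol.
Reaction (1): Na→H2 ratio 2:1 ⇒ n(H2) = 6.8378 mol.
Reaction (2): H2→NH3 ratio 3:2 ⇒ n(NH3) = 4.5585 mol.
Reaction (3): NH3→NH4Cl ratio 1:1 ⇒ n(NH4Cl) = 4.5585 mol.
Mass of NH4Cl = 4.5585 × 53.492 = 243.84 g.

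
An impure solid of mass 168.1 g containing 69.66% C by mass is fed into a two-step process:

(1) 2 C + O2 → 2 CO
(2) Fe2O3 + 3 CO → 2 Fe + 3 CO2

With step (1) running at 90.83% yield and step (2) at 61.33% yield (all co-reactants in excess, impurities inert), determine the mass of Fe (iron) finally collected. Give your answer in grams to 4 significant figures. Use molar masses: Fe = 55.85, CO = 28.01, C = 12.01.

202.2 g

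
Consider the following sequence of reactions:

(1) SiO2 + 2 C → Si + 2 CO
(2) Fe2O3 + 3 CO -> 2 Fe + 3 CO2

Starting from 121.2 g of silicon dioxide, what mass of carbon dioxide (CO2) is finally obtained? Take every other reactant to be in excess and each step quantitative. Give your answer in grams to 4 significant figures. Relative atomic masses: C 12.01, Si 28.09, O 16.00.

M(SiO2) = 28.09 + 2(16.00) = 60.09 g/mol.
M(CO2) = 12.01 + 2(16.00) = 44.01 g/mol.
n(SiO2) = 121.20 / 60.09 = 2.0170 mol.
Step 1 gives a 1:2 ratio of SiO2 to CO, so n(CO) = 4.0339 mol.
In step 2 the CO:CO2 ratio is 3:3, so n(CO2) = 4.0339 mol.
Mass of CO2 = 4.0339 × 44.01 = 177.53 g.

177.5 g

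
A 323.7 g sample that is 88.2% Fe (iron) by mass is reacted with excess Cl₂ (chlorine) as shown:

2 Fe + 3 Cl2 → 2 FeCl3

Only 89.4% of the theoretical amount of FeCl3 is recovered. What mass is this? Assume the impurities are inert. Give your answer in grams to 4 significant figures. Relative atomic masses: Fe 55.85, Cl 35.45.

741.3 g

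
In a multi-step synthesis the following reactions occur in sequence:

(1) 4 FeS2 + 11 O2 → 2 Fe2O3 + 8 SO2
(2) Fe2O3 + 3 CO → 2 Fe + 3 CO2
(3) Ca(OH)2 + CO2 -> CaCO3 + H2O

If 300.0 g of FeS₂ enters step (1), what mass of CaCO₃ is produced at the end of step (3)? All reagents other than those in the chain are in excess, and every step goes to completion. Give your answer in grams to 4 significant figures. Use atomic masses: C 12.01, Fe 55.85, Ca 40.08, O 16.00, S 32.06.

M(FeS2) = 55.85 + 2(32.06) = 119.97 g/mol.
M(CaCO3) = 40.08 + 12.01 + 3(16.00) = 100.09 g/mol.
n(FeS2) = 300.0 / 119.97 = 2.5006 mol.
Reaction (1): FeS2→Fe2O3 ratio 4:2 ⇒ n(Fe2O3) = 1.2503 mol.
Reaction (2): Fe2O3→CO2 ratio 1:3 ⇒ n(CO2) = 3.7509 mol.
Reaction (3): CO2→CaCO3 ratio 1:1 ⇒ n(CaCO3) = 3.7509 mol.
Mass of CaCO3 = 3.7509 × 100.09 = 375.43 g.

375.4 g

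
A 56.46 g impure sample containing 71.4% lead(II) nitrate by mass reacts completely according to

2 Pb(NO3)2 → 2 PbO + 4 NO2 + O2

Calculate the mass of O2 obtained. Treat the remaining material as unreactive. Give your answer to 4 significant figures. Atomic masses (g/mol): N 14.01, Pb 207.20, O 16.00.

Mass of pure Pb(NO3)2 = 56.46 g × 0.714 = 40.312 g.
M(Pb(NO3)2) = 207.20 + 2(14.01) + 6(16.00) = 331.22 g/mol.
M(O2) = 2(16.00) = 32.00 g/mol.
n(Pb(NO3)2) = 40.312 g / 331.22 g/mol = 0.12171 mol.
From the equation the Pb(NO3)2:O2 mole ratio is 2:1, so n(O2) = 0.12171 × 1/2 = 0.060854 mol.
Mass of O2 = 0.060854 mol × 32.00 g/mol = 1.9473 g.

1.947 g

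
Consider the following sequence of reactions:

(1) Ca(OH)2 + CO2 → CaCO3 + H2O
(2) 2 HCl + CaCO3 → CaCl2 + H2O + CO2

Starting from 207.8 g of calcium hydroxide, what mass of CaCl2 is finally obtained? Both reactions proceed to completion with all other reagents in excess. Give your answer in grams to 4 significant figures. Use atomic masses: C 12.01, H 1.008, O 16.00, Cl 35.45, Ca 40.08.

M(Ca(OH)2) = 40.08 + 2(16.00) + 2(1.008) = 74.096 g/mol.
M(CaCl2) = 40.08 + 2(35.45) = 110.98 g/mol.
n(Ca(OH)2) = 207.80 / 74.096 = 2.8045 mol.
Step 1 gives a 1:1 ratio of Ca(OH)2 to CaCO3, so n(CaCO3) = 2.8045 mol.
In step 2 the CaCO3:CaCl2 ratio is 1:1, so n(CaCl2) = 2.8045 mol.
Mass of CaCl2 = 2.8045 × 110.98 = 311.24 g.

311.2 g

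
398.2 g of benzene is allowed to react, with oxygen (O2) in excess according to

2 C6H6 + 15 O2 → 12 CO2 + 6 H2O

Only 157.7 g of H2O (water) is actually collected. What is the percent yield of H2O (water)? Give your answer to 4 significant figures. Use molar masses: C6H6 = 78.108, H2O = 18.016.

57.23 %

n(C6H6) = 398.20 g / 78.108 g/mol = 5.0981 mol.
From the equation the C6H6:H2O mole ratio is 2:6, so n(H2O) = 5.0981 × 6/2 = 15.294 mol.
Mass of H2O = 15.294 mol × 18.016 g/mol = 275.54 g.
This is the theoretical yield. Percent yield = 157.7 g / 275.54 g × 100% = 57.233%.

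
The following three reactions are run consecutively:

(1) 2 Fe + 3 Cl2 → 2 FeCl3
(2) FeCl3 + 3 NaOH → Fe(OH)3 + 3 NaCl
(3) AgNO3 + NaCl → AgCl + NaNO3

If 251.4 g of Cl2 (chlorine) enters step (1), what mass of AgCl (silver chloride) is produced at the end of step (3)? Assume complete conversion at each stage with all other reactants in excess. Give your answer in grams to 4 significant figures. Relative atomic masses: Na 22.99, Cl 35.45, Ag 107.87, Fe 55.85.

1016 g

M(Cl2) = 2(35.45) = 70.90 g/mol.
M(AgCl) = 107.87 + 35.45 = 143.32 g/mol.
n(Cl2) = 251.4 / 70.90 = 3.5458 mol.
Reaction (1): Cl2→FeCl3 ratio 3:2 ⇒ n(FeCl3) = 2.3639 mol.
Reaction (2): FeCl3→NaCl ratio 1:3 ⇒ n(NaCl) = 7.0917 mol.
Reaction (3): NaCl→AgCl ratio 1:1 ⇒ n(AgCl) = 7.0917 mol.
Mass of AgCl = 7.0917 × 143.32 = 1016.4 g.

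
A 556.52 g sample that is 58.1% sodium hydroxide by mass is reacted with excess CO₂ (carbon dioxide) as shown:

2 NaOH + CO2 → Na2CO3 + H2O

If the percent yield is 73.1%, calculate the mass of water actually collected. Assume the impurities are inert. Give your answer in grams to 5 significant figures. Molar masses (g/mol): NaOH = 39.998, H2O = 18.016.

Pure NaOH available = 556.52 g × 0.581 = 323.338 g.
n(NaOH) = 323.338 g / 39.998 g/mol = 8.08386 mol.
From the equation the NaOH:H2O mole ratio is 2:1, so n(H2O) = 8.08386 × 1/2 = 4.04193 mol.
Mass of H2O = 4.04193 mol × 18.016 g/mol = 72.8194 g.
Actual mass collected = 72.8194 g × 0.731 = 53.2310 g.

53.231 g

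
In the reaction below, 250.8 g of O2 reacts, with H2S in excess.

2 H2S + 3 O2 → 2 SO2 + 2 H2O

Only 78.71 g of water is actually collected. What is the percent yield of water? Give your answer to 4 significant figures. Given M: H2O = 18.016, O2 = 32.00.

83.62 %

n(O2) = 250.80 g / 32.00 g/mol = 7.8375 mol.
From the equation the O2:H2O mole ratio is 3:2, so n(H2O) = 7.8375 × 2/3 = 5.2250 mol.
Mass of H2O = 5.2250 mol × 18.016 g/mol = 94.134 g.
This is the theoretical yield. Percent yield = 78.71 g / 94.134 g × 100% = 83.615%.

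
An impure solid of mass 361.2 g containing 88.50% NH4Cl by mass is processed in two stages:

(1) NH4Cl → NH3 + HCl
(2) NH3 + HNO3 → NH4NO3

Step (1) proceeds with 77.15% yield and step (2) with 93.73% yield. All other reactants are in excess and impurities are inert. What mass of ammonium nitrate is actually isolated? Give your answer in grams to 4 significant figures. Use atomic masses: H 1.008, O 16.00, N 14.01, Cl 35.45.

Pure NH4Cl = 361.2 × 0.8850 = 319.66 g.
M(NH4Cl) = 14.01 + 4(1.008) + 35.45 = 53.492 g/mol.
M(NH4NO3) = 2(14.01) + 4(1.008) + 3(16.00) = 80.052 g/mol.
n(NH4Cl) = 319.66 / 53.492 = 5.9759 mol.
Step 1 (NH4Cl:NH3 = 1:1): theoretical n(NH3) = 5.9759 mol; at 77.15% yield, n(NH3) = 4.6104 mol.
Step 2 (NH3:NH4NO3 = 1:1): theoretical n(NH4NO3) = 4.6104 mol, so theoretical mass = 4.6104 × 80.052 = 369.07 g.
At 93.73% yield, actual mass of NH4NO3 = 369.07 × 0.9373 = 345.93 g.

345.9 g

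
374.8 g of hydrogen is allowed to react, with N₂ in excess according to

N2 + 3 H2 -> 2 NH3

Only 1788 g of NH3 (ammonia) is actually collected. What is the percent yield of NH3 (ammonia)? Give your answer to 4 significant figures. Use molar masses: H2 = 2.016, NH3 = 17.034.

n(H2) = 374.80 g / 2.016 g/mol = 185.91 mol.
From the equation the H2:NH3 mole ratio is 3:2, so n(NH3) = 185.91 × 2/3 = 123.94 mol.
Mass of NH3 = 123.94 mol × 17.034 g/mol = 2111.2 g.
This is the theoretical yield. Percent yield = 1788 g / 2111.2 g × 100% = 84.690%.

84.69 %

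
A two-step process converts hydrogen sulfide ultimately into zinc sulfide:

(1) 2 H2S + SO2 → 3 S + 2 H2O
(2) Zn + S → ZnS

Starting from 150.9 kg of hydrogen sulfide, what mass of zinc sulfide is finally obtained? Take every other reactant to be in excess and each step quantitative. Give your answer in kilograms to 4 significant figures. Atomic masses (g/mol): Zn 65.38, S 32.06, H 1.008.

647.2 kg

M(H2S) = 2(1.008) + 32.06 = 34.076 g/mol.
M(ZnS) = 65.38 + 32.06 = 97.44 g/mol.
150.9 kg = 150900 g.
n(H2S) = 150900 / 34.076 = 4428.3 mol.
Step 1 gives a 2:3 ratio of H2S to S, so n(S) = 6642.5 mol.
In step 2 the S:ZnS ratio is 1:1, so n(ZnS) = 6642.5 mol.
Mass of ZnS = 6642.5 × 97.44 = 647250 g = 647.2 kg.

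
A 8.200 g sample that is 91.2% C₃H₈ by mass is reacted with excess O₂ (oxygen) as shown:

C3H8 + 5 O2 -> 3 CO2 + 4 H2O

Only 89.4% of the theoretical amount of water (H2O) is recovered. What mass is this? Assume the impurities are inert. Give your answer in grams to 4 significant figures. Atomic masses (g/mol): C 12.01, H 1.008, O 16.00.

Pure C3H8 available = 8.200 g × 0.912 = 7.4784 g.
M(C3H8) = 3(12.01) + 8(1.008) = 44.094 g/mol.
M(H2O) = 2(1.008) + 16.00 = 18.016 g/mol.
n(C3H8) = 7.4784 g / 44.094 g/mol = 0.16960 mol.
From the equation the C3H8:H2O mole ratio is 1:4, so n(H2O) = 0.16960 × 4/1 = 0.67841 mol.
Mass of H2O = 0.67841 mol × 18.016 g/mol = 12.222 g.
Actual mass collected = 12.222 g × 0.894 = 10.927 g.

10.93 g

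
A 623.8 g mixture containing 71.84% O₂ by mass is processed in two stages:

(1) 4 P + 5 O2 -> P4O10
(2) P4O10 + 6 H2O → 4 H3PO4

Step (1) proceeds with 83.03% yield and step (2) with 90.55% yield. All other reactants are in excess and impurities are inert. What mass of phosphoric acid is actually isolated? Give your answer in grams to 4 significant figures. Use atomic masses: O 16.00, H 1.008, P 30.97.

Pure O2 = 623.8 × 0.7184 = 448.14 g.
M(O2) = 2(16.00) = 32.00 g/mol.
M(H3PO4) = 3(1.008) + 30.97 + 4(16.00) = 97.994 g/mol.
n(O2) = 448.14 / 32.00 = 14.004 mol.
Step 1 (O2:P4O10 = 5:1): theoretical n(P4O10) = 2.8009 mol; at 83.03% yield, n(P4O10) = 2.3256 mol.
Step 2 (P4O10:H3PO4 = 1:4): theoretical n(H3PO4) = 9.3022 mol, so theoretical mass = 9.3022 × 97.994 = 911.56 g.
At 90.55% yield, actual mass of H3PO4 = 911.56 × 0.9055 = 825.42 g.

825.4 g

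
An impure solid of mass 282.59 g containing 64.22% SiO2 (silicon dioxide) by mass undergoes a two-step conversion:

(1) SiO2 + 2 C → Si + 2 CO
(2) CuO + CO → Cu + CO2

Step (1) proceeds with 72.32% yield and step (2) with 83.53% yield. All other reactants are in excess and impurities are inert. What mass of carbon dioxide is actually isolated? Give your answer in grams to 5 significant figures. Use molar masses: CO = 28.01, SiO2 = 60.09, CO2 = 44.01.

160.59 g

Pure SiO2 = 282.59 × 0.6422 = 181.479 g.
n(SiO2) = 181.479 / 60.09 = 3.02012 mol.
Step 1 (SiO2:CO = 1:2): theoretical n(CO) = 6.04025 mol; at 72.32% yield, n(CO) = 4.36831 mol.
Step 2 (CO:CO2 = 1:1): theoretical n(CO2) = 4.36831 mol, so theoretical mass = 4.36831 × 44.01 = 192.249 g.
At 83.53% yield, actual mass of CO2 = 192.249 × 0.8353 = 160.586 g.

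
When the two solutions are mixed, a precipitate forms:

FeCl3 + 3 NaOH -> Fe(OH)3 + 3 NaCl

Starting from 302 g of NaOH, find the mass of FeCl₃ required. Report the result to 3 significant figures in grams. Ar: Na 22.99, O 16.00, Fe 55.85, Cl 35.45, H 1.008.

408 g

M(NaOH) = 22.99 + 16.00 + 1.008 = 39.998 g/mol.
M(FeCl3) = 55.85 + 3(35.45) = 162.20 g/mol.
n(NaOH) = 302.0 g / 39.998 g/mol = 7.550 mol.
From the equation the NaOH:FeCl3 mole ratio is 3:1, so n(FeCl3) = 7.550 × 1/3 = 2.517 mol.
Mass of FeCl3 = 2.517 mol × 162.20 g/mol = 408.2 g.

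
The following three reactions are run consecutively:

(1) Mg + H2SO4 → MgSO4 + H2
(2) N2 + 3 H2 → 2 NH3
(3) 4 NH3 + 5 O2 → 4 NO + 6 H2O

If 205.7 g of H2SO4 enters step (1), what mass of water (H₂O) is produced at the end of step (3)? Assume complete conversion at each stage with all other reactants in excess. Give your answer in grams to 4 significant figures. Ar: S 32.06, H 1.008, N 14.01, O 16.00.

37.79 g

M(H2SO4) = 2(1.008) + 32.06 + 4(16.00) = 98.076 g/mol.
M(H2O) = 2(1.008) + 16.00 = 18.016 g/mol.
n(H2SO4) = 205.7 / 98.076 = 2.0974 mol.
Reaction (1): H2SO4→H2 ratio 1:1 ⇒ n(H2) = 2.0974 mol.
Reaction (2): H2→NH3 ratio 3:2 ⇒ n(NH3) = 1.3982 mol.
Reaction (3): NH3→H2O ratio 4:6 ⇒ n(H2O) = 2.0974 mol.
Mass of H2O = 2.0974 × 18.016 = 37.786 g.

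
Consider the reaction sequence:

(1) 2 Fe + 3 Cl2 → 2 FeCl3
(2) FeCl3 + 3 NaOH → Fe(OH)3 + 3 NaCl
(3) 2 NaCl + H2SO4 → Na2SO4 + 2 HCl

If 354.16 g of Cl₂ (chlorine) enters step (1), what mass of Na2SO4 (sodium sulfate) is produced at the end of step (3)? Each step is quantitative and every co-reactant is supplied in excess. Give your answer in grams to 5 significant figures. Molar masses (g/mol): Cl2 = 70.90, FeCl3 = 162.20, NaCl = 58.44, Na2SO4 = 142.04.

n(Cl2) = 354.16 / 70.90 = 4.99520 mol.
Reaction (1): Cl2→FeCl3 ratio 3:2 ⇒ n(FeCl3) = 3.33014 mol.
Reaction (2): FeCl3→NaCl ratio 1:3 ⇒ n(NaCl) = 9.99041 mol.
Reaction (3): NaCl→Na2SO4 ratio 2:1 ⇒ n(Na2SO4) = 4.99520 mol.
Mass of Na2SO4 = 4.99520 × 142.04 = 709.519 g.

709.52 g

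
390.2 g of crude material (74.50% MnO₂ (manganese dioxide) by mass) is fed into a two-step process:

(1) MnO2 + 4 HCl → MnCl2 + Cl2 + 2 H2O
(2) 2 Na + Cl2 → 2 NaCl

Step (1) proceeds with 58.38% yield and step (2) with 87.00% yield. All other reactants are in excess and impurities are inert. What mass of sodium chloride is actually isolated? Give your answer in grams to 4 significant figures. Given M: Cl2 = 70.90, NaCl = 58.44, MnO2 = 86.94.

198.5 g

Pure MnO2 = 390.2 × 0.7450 = 290.70 g.
n(MnO2) = 290.70 / 86.94 = 3.3437 mol.
Step 1 (MnO2:Cl2 = 1:1): theoretical n(Cl2) = 3.3437 mol; at 58.38% yield, n(Cl2) = 1.9520 mol.
Step 2 (Cl2:NaCl = 1:2): theoretical n(NaCl) = 3.9041 mol, so theoretical mass = 3.9041 × 58.44 = 228.15 g.
At 87.00% yield, actual mass of NaCl = 228.15 × 0.8700 = 198.49 g.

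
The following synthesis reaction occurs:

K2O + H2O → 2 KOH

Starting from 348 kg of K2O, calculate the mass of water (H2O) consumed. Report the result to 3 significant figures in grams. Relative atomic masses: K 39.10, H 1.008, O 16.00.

66600 g

M(K2O) = 2(39.10) + 16.00 = 94.20 g/mol.
M(H2O) = 2(1.008) + 16.00 = 18.016 g/mol.
Convert: 348 kg = 348000 g.
n(K2O) = 348000 g / 94.20 g/mol = 3694 mol.
From the equation the K2O:H2O mole ratio is 1:1, so n(H2O) = 3694 × 1/1 = 3694 mol.
Mass of H2O = 3694 mol × 18.016 g/mol = 66560 g.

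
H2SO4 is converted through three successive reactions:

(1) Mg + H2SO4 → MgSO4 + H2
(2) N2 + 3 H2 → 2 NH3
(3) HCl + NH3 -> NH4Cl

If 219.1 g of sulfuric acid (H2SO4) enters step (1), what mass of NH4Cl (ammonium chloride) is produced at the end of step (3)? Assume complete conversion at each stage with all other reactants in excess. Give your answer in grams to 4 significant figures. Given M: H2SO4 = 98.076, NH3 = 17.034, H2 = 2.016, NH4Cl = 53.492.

79.67 g

n(H2SO4) = 219.1 / 98.076 = 2.2340 mol.
Reaction (1): H2SO4→H2 ratio 1:1 ⇒ n(H2) = 2.2340 mol.
Reaction (2): H2→NH3 ratio 3:2 ⇒ n(NH3) = 1.4893 mol.
Reaction (3): NH3→NH4Cl ratio 1:1 ⇒ n(NH4Cl) = 1.4893 mol.
Mass of NH4Cl = 1.4893 × 53.492 = 79.667 g.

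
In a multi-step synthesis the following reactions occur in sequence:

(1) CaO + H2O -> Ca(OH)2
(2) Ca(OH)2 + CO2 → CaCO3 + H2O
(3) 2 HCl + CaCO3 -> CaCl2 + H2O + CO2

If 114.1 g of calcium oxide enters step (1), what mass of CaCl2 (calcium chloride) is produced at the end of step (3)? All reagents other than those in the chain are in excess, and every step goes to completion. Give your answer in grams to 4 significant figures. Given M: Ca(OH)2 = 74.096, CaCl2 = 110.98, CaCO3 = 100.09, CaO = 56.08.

n(CaO) = 114.1 / 56.08 = 2.0346 mol.
Reaction (1): CaO→Ca(OH)2 ratio 1:1 ⇒ n(Ca(OH)2) = 2.0346 mol.
Reaction (2): Ca(OH)2→CaCO3 ratio 1:1 ⇒ n(CaCO3) = 2.0346 mol.
Reaction (3): CaCO3→CaCl2 ratio 1:1 ⇒ n(CaCl2) = 2.0346 mol.
Mass of CaCl2 = 2.0346 × 110.98 = 225.80 g.

225.8 g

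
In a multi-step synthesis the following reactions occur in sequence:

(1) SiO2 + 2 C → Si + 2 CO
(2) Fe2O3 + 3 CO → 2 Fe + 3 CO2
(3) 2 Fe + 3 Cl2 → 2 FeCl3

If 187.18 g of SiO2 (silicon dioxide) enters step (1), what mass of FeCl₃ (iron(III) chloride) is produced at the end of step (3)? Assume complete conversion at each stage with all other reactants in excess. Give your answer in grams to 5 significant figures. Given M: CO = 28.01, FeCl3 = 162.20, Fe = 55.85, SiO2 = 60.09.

673.67 g

n(SiO2) = 187.18 / 60.09 = 3.11499 mol.
Reaction (1): SiO2→CO ratio 1:2 ⇒ n(CO) = 6.22999 mol.
Reaction (2): CO→Fe ratio 3:2 ⇒ n(Fe) = 4.15333 mol.
Reaction (3): Fe→FeCl3 ratio 2:2 ⇒ n(FeCl3) = 4.15333 mol.
Mass of FeCl3 = 4.15333 × 162.20 = 673.669 g.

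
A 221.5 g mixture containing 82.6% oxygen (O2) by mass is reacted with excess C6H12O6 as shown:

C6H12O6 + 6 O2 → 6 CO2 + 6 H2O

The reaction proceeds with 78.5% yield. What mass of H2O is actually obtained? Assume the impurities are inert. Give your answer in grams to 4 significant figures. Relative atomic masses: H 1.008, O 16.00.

Pure O2 available = 221.5 g × 0.826 = 182.96 g.
M(O2) = 2(16.00) = 32.00 g/mol.
M(H2O) = 2(1.008) + 16.00 = 18.016 g/mol.
n(O2) = 182.96 g / 32.00 g/mol = 5.7175 mol.
From the equation the O2:H2O mole ratio is 6:6, so n(H2O) = 5.7175 × 6/6 = 5.7175 mol.
Mass of H2O = 5.7175 mol × 18.016 g/mol = 103.01 g.
Actual mass collected = 103.01 g × 0.785 = 80.860 g.

80.86 g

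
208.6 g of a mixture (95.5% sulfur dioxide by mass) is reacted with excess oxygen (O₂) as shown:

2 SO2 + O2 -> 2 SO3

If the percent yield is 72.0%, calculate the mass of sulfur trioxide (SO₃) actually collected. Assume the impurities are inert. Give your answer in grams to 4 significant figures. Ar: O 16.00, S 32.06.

Pure SO2 available = 208.6 g × 0.955 = 199.21 g.
M(SO2) = 32.06 + 2(16.00) = 64.06 g/mol.
M(SO3) = 32.06 + 3(16.00) = 80.06 g/mol.
n(SO2) = 199.21 g / 64.06 g/mol = 3.1098 mol.
From the equation the SO2:SO3 mole ratio is 2:2, so n(SO3) = 3.1098 × 2/2 = 3.1098 mol.
Mass of SO3 = 3.1098 mol × 80.06 g/mol = 248.97 g.
Actual mass collected = 248.97 g × 0.720 = 179.26 g.

179.3 g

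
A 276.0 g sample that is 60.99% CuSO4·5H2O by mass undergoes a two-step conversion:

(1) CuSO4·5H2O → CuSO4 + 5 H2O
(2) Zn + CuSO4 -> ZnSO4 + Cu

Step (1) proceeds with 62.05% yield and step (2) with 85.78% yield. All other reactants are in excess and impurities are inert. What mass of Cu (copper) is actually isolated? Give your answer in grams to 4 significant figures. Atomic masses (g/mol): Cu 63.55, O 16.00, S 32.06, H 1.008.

Pure CuSO4·5H2O = 276.0 × 0.6099 = 168.33 g.
M(CuSO4·5H2O) = 63.55 + 32.06 + 9(16.00) + 10(1.008) = 249.69 g/mol.
M(Cu) = 63.55 g/mol.
n(CuSO4·5H2O) = 168.33 / 249.69 = 0.67417 mol.
Step 1 (CuSO4·5H2O:CuSO4 = 1:1): theoretical n(CuSO4) = 0.67417 mol; at 62.05% yield, n(CuSO4) = 0.41832 mol.
Step 2 (CuSO4:Cu = 1:1): theoretical n(Cu) = 0.41832 mol, so theoretical mass = 0.41832 × 63.55 = 26.584 g.
At 85.78% yield, actual mass of Cu = 26.584 × 0.8578 = 22.804 g.

22.80 g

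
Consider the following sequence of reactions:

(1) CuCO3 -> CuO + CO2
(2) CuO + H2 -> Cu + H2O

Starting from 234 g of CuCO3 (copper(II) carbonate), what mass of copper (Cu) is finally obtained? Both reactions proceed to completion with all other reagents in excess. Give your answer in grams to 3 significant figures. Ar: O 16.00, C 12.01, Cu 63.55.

M(CuCO3) = 63.55 + 12.01 + 3(16.00) = 123.56 g/mol.
M(Cu) = 63.55 g/mol.
n(CuCO3) = 234.0 / 123.56 = 1.894 mol.
Step 1 gives a 1:1 ratio of CuCO3 to CuO, so n(CuO) = 1.894 mol.
In step 2 the CuO:Cu ratio is 1:1, so n(Cu) = 1.894 mol.
Mass of Cu = 1.894 × 63.55 = 120.4 g.

120 g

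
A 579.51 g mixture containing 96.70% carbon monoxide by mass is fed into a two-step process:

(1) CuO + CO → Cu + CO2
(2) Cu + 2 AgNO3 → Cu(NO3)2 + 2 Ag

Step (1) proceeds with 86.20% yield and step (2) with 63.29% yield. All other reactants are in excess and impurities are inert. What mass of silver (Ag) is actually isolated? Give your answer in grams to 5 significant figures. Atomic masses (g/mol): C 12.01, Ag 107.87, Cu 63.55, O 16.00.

Pure CO = 579.51 × 0.9670 = 560.386 g.
M(CO) = 12.01 + 16.00 = 28.01 g/mol.
M(Ag) = 107.87 g/mol.
n(CO) = 560.386 / 28.01 = 20.0066 mol.
Step 1 (CO:Cu = 1:1): theoretical n(Cu) = 20.0066 mol; at 86.20% yield, n(Cu) = 17.2457 mol.
Step 2 (Cu:Ag = 1:2): theoretical n(Ag) = 34.4915 mol, so theoretical mass = 34.4915 × 107.87 = 3720.59 g.
At 63.29% yield, actual mass of Ag = 3720.59 × 0.6329 = 2354.76 g.

2354.8 g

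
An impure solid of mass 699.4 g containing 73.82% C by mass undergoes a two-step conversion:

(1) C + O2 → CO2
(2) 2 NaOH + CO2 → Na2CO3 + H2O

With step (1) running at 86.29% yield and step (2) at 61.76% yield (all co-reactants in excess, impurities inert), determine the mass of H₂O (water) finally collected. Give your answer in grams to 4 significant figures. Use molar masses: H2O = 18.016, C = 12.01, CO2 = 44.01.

412.7 g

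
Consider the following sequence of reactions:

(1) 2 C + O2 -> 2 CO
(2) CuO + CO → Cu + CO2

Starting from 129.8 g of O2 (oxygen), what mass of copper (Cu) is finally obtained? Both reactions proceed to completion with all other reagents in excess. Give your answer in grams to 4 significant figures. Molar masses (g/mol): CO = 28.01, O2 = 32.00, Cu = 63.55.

n(O2) = 129.80 / 32.00 = 4.0563 mol.
Step 1 gives a 1:2 ratio of O2 to CO, so n(CO) = 8.1125 mol.
In step 2 the CO:Cu ratio is 1:1, so n(Cu) = 8.1125 mol.
Mass of Cu = 8.1125 × 63.55 = 515.55 g.

515.5 g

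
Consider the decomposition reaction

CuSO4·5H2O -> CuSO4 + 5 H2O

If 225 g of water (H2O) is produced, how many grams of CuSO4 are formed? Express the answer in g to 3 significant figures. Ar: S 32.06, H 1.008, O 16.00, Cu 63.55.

399 g

M(H2O) = 2(1.008) + 16.00 = 18.016 g/mol.
M(CuSO4) = 63.55 + 32.06 + 4(16.00) = 159.61 g/mol.
n(H2O) = 225.0 g / 18.016 g/mol = 12.49 mol.
From the equation the H2O:CuSO4 mole ratio is 5:1, so n(CuSO4) = 12.49 × 1/5 = 2.498 mol.
Mass of CuSO4 = 2.498 mol × 159.61 g/mol = 398.7 g.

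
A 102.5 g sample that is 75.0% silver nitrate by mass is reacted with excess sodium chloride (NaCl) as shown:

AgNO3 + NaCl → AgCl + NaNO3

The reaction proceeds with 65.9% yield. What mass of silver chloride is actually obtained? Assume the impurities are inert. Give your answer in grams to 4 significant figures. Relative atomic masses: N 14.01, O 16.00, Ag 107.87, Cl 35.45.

42.74 g

Pure AgNO3 available = 102.5 g × 0.750 = 76.875 g.
M(AgNO3) = 107.87 + 14.01 + 3(16.00) = 169.88 g/mol.
M(AgCl) = 107.87 + 35.45 = 143.32 g/mol.
n(AgNO3) = 76.875 g / 169.88 g/mol = 0.45253 mol.
From the equation the AgNO3:AgCl mole ratio is 1:1, so n(AgCl) = 0.45253 × 1/1 = 0.45253 mol.
Mass of AgCl = 0.45253 mol × 143.32 g/mol = 64.856 g.
Actual mass collected = 64.856 g × 0.659 = 42.740 g.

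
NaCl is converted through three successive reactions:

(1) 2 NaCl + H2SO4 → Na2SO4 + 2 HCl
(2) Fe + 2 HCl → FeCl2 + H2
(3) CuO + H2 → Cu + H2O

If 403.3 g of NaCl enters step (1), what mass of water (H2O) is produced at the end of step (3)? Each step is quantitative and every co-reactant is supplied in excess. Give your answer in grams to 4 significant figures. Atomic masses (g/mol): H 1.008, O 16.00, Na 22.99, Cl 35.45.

M(NaCl) = 22.99 + 35.45 = 58.44 g/mol.
M(H2O) = 2(1.008) + 16.00 = 18.016 g/mol.
n(NaCl) = 403.3 / 58.44 = 6.9011 mol.
Reaction (1): NaCl→HCl ratio 2:2 ⇒ n(HCl) = 6.9011 mol.
Reaction (2): HCl→H2 ratio 2:1 ⇒ n(H2) = 3.4505 mol.
Reaction (3): H2→H2O ratio 1:1 ⇒ n(H2O) = 3.4505 mol.
Mass of H2O = 3.4505 × 18.016 = 62.165 g.

62.17 g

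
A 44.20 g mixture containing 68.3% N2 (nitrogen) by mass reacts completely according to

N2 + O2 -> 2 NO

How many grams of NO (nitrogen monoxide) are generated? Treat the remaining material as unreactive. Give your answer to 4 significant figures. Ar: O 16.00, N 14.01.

Mass of pure N2 = 44.20 g × 0.683 = 30.189 g.
M(N2) = 2(14.01) = 28.02 g/mol.
M(NO) = 14.01 + 16.00 = 30.01 g/mol.
n(N2) = 30.189 g / 28.02 g/mol = 1.0774 mol.
From the equation the N2:NO mole ratio is 1:2, so n(NO) = 1.0774 × 2/1 = 2.1548 mol.
Mass of NO = 2.1548 mol × 30.01 g/mol = 64.665 g.

64.67 g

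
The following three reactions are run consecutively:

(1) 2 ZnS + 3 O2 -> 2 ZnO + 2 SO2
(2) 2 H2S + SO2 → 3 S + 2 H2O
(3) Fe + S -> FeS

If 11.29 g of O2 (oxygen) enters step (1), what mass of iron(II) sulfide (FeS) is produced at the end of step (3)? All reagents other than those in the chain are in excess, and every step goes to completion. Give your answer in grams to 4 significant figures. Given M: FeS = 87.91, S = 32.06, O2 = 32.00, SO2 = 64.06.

62.03 g

n(O2) = 11.29 / 32.00 = 0.35281 mol.
Reaction (1): O2→SO2 ratio 3:2 ⇒ n(SO2) = 0.23521 mol.
Reaction (2): SO2→S ratio 1:3 ⇒ n(S) = 0.70562 mol.
Reaction (3): S→FeS ratio 1:1 ⇒ n(FeS) = 0.70562 mol.
Mass of FeS = 0.70562 × 87.91 = 62.031 g.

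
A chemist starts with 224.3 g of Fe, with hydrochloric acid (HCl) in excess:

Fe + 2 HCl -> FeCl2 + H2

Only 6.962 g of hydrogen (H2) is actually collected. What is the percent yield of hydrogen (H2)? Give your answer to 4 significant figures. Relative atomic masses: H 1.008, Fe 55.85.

M(Fe) = 55.85 g/mol.
M(H2) = 2(1.008) = 2.016 g/mol.
n(Fe) = 224.30 g / 55.85 g/mol = 4.0161 mol.
From the equation the Fe:H2 mole ratio is 1:1, so n(H2) = 4.0161 × 1/1 = 4.0161 mol.
Mass of H2 = 4.0161 mol × 2.016 g/mol = 8.0965 g.
This is the theoretical yield. Percent yield = 6.962 g / 8.0965 g × 100% = 85.988%.

85.99 %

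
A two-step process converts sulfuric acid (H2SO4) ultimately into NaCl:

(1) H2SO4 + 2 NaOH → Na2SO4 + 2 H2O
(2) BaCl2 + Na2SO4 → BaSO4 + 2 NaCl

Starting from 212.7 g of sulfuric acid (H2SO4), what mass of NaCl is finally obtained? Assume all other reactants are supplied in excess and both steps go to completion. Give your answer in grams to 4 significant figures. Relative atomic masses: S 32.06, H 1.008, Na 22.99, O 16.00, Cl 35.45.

253.5 g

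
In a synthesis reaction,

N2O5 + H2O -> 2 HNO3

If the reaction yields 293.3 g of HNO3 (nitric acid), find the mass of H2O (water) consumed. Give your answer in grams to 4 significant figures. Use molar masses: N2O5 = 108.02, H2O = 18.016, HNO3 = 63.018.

n(HNO3) = 293.30 g / 63.018 g/mol = 4.6542 mol.
From the equation the HNO3:H2O mole ratio is 2:1, so n(H2O) = 4.6542 × 1/2 = 2.3271 mol.
Mass of H2O = 2.3271 mol × 18.016 g/mol = 41.925 g.

41.93 g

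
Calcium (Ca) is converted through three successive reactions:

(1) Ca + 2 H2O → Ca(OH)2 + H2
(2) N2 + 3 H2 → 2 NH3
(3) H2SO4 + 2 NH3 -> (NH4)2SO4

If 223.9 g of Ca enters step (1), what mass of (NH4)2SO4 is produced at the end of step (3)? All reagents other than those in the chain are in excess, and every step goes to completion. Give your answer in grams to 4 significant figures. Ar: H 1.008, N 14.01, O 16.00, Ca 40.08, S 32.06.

246.1 g

M(Ca) = 40.08 g/mol.
M((NH4)2SO4) = 2(14.01) + 8(1.008) + 32.06 + 4(16.00) = 132.144 g/mol.
n(Ca) = 223.9 / 40.08 = 5.5863 mol.
Reaction (1): Ca→H2 ratio 1:1 ⇒ n(H2) = 5.5863 mol.
Reaction (2): H2→NH3 ratio 3:2 ⇒ n(NH3) = 3.7242 mol.
Reaction (3): NH3→(NH4)2SO4 ratio 2:1 ⇒ n((NH4)2SO4) = 1.8621 mol.
Mass of (NH4)2SO4 = 1.8621 × 132.144 = 246.07 g.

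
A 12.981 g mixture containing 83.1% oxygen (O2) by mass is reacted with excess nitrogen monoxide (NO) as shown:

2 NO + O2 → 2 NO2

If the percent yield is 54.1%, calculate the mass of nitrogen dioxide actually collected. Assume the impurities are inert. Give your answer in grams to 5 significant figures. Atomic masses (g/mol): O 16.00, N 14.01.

16.782 g

Pure O2 available = 12.981 g × 0.831 = 10.7872 g.
M(O2) = 2(16.00) = 32.00 g/mol.
M(NO2) = 14.01 + 2(16.00) = 46.01 g/mol.
n(O2) = 10.7872 g / 32.00 g/mol = 0.337100 mol.
From the equation the O2:NO2 mole ratio is 1:2, so n(NO2) = 0.337100 × 2/1 = 0.674201 mol.
Mass of NO2 = 0.674201 mol × 46.01 g/mol = 31.0200 g.
Actual mass collected = 31.0200 g × 0.541 = 16.7818 g.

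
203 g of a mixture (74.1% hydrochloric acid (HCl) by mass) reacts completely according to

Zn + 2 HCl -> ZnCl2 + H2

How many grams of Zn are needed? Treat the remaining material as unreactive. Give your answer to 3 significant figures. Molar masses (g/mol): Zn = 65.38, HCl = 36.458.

Mass of pure HCl = 203 g × 0.741 = 150.4 g.
n(HCl) = 150.4 g / 36.458 g/mol = 4.126 mol.
From the equation the HCl:Zn mole ratio is 2:1, so n(Zn) = 4.126 × 1/2 = 2.063 mol.
Mass of Zn = 2.063 mol × 65.38 g/mol = 134.9 g.

135 g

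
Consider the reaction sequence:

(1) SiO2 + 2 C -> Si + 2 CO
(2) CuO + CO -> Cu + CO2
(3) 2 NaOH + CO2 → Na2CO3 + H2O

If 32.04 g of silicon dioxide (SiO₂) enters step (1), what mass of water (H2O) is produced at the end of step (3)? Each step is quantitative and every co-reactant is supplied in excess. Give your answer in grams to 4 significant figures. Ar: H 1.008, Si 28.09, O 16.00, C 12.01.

M(SiO2) = 28.09 + 2(16.00) = 60.09 g/mol.
M(H2O) = 2(1.008) + 16.00 = 18.016 g/mol.
n(SiO2) = 32.04 / 60.09 = 0.53320 mol.
Reaction (1): SiO2→CO ratio 1:2 ⇒ n(CO) = 1.0664 mol.
Reaction (2): CO→CO2 ratio 1:1 ⇒ n(CO2) = 1.0664 mol.
Reaction (3): CO2→H2O ratio 1:1 ⇒ n(H2O) = 1.0664 mol.
Mass of H2O = 1.0664 × 18.016 = 19.212 g.

19.21 g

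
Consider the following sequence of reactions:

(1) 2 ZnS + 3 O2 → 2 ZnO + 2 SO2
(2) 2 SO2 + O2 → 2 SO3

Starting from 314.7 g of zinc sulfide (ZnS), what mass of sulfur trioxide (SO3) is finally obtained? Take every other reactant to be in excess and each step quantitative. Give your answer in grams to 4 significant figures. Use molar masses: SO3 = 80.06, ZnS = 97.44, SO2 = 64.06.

n(ZnS) = 314.70 / 97.44 = 3.2297 mol.
Step 1 gives a 2:2 ratio of ZnS to SO2, so n(SO2) = 3.2297 mol.
In step 2 the SO2:SO3 ratio is 2:2, so n(SO3) = 3.2297 mol.
Mass of SO3 = 3.2297 × 80.06 = 258.57 g.

258.6 g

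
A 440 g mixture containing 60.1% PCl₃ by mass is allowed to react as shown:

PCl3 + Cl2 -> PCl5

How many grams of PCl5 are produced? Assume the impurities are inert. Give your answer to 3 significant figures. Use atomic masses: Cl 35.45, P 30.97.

401 g

Mass of pure PCl3 = 440 g × 0.601 = 264.4 g.
M(PCl3) = 30.97 + 3(35.45) = 137.32 g/mol.
M(PCl5) = 30.97 + 5(35.45) = 208.22 g/mol.
n(PCl3) = 264.4 g / 137.32 g/mol = 1.926 mol.
From the equation the PCl3:PCl5 mole ratio is 1:1, so n(PCl5) = 1.926 × 1/1 = 1.926 mol.
Mass of PCl5 = 1.926 mol × 208.22 g/mol = 401.0 g.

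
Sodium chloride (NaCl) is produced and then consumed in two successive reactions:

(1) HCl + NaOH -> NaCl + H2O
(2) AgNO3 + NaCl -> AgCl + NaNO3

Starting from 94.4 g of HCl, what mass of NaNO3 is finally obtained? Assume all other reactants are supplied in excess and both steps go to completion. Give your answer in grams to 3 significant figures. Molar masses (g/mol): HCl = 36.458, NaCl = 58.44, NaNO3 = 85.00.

220 g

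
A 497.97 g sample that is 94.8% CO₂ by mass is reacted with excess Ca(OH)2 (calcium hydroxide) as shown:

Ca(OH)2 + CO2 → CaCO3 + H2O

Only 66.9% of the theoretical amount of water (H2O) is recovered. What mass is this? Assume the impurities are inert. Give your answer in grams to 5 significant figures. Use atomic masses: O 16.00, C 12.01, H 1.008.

Pure CO2 available = 497.97 g × 0.948 = 472.076 g.
M(CO2) = 12.01 + 2(16.00) = 44.01 g/mol.
M(H2O) = 2(1.008) + 16.00 = 18.016 g/mol.
n(CO2) = 472.076 g / 44.01 g/mol = 10.7266 mol.
From the equation the CO2:H2O mole ratio is 1:1, so n(H2O) = 10.7266 × 1/1 = 10.7266 mol.
Mass of H2O = 10.7266 mol × 18.016 g/mol = 193.250 g.
Actual mass collected = 193.250 g × 0.669 = 129.284 g.

129.28 g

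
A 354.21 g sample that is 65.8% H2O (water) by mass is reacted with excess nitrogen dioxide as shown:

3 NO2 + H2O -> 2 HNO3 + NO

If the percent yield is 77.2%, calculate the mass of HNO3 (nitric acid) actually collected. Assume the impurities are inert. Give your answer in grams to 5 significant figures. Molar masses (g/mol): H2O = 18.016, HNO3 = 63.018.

Pure H2O available = 354.21 g × 0.658 = 233.070 g.
n(H2O) = 233.070 g / 18.016 g/mol = 12.9368 mol.
From the equation the H2O:HNO3 mole ratio is 1:2, so n(HNO3) = 12.9368 × 2/1 = 25.8737 mol.
Mass of HNO3 = 25.8737 mol × 63.018 g/mol = 1630.51 g.
Actual mass collected = 1630.51 g × 0.772 = 1258.75 g.

1258.8 g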